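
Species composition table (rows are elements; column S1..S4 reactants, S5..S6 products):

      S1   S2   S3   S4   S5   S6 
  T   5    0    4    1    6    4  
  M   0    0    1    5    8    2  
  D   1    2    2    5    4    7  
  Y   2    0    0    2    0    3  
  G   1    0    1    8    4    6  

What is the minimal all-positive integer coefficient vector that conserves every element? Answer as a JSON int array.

Coefficients: [3, 6, 1, 3, 1, 4]

T: 3·5+6·0+1·4+3·1 = 22 | 1·6+4·4 = 22
M: 3·0+6·0+1·1+3·5 = 16 | 1·8+4·2 = 16
D: 3·1+6·2+1·2+3·5 = 32 | 1·4+4·7 = 32
Y: 3·2+6·0+1·0+3·2 = 12 | 1·0+4·3 = 12
G: 3·1+6·0+1·1+3·8 = 28 | 1·4+4·6 = 28
gcd(3,6,1,3,1,4) = 1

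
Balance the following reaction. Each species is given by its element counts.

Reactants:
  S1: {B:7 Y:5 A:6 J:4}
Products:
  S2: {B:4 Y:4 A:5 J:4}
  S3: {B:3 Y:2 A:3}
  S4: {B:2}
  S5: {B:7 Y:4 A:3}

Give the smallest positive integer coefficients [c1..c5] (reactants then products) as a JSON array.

Coefficients: [6, 6, 1, 4, 1]

B: 6·7 = 42 | 6·4+1·3+4·2+1·7 = 42
Y: 6·5 = 30 | 6·4+1·2+4·0+1·4 = 30
A: 6·6 = 36 | 6·5+1·3+4·0+1·3 = 36
J: 6·4 = 24 | 6·4+1·0+4·0+1·0 = 24
gcd(6,6,1,4,1) = 1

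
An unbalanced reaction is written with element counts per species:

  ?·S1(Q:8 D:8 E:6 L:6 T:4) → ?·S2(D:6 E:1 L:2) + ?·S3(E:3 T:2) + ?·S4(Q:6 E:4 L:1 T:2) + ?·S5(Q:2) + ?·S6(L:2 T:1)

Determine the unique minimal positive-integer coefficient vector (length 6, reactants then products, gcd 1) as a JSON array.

Q: 3·8 = 24 | 4·0+2·0+2·6+6·2+4·0 = 24
D: 3·8 = 24 | 4·6+2·0+2·0+6·0+4·0 = 24
E: 3·6 = 18 | 4·1+2·3+2·4+6·0+4·0 = 18
L: 3·6 = 18 | 4·2+2·0+2·1+6·0+4·2 = 18
T: 3·4 = 12 | 4·0+2·2+2·2+6·0+4·1 = 12
gcd(3,4,2,2,6,4) = 1

Coefficients: [3, 4, 2, 2, 6, 4]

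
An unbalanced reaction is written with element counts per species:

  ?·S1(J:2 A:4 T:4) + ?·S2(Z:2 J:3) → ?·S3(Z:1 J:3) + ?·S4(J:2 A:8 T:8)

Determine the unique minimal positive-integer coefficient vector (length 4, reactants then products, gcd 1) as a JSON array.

Coefficients: [6, 2, 4, 3]

Z: 6·0+2·2 = 4 | 4·1+3·0 = 4
J: 6·2+2·3 = 18 | 4·3+3·2 = 18
A: 6·4+2·0 = 24 | 4·0+3·8 = 24
T: 6·4+2·0 = 24 | 4·0+3·8 = 24
gcd(6,2,4,3) = 1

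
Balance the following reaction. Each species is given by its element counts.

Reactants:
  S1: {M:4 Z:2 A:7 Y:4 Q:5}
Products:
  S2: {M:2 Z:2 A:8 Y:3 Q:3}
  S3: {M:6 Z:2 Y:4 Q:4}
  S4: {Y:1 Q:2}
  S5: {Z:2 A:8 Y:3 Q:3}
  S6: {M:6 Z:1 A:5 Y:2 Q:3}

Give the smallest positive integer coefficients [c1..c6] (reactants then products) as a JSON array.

M: 6·4 = 24 | 3·2+1·6+4·0+1·0+2·6 = 24
Z: 6·2 = 12 | 3·2+1·2+4·0+1·2+2·1 = 12
A: 6·7 = 42 | 3·8+1·0+4·0+1·8+2·5 = 42
Y: 6·4 = 24 | 3·3+1·4+4·1+1·3+2·2 = 24
Q: 6·5 = 30 | 3·3+1·4+4·2+1·3+2·3 = 30
gcd(6,3,1,4,1,2) = 1

Coefficients: [6, 3, 1, 4, 1, 2]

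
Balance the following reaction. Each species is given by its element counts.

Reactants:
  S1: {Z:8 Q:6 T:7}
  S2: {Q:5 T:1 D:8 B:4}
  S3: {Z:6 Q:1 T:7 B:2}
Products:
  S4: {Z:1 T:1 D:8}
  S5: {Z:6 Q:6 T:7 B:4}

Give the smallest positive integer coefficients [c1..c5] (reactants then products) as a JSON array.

Z: 1·8+2·0+2·6 = 20 | 2·1+3·6 = 20
Q: 1·6+2·5+2·1 = 18 | 2·0+3·6 = 18
T: 1·7+2·1+2·7 = 23 | 2·1+3·7 = 23
D: 1·0+2·8+2·0 = 16 | 2·8+3·0 = 16
B: 1·0+2·4+2·2 = 12 | 2·0+3·4 = 12
gcd(1,2,2,2,3) = 1

Coefficients: [1, 2, 2, 2, 3]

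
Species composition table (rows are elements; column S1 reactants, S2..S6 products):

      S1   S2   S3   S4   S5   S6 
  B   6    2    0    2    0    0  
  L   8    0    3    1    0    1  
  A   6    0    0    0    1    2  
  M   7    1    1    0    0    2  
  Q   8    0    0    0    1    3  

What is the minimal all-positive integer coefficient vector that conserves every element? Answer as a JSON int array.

Coefficients: [2, 3, 3, 3, 4, 4]

B: 2·6 = 12 | 3·2+3·0+3·2+4·0+4·0 = 12
L: 2·8 = 16 | 3·0+3·3+3·1+4·0+4·1 = 16
A: 2·6 = 12 | 3·0+3·0+3·0+4·1+4·2 = 12
M: 2·7 = 14 | 3·1+3·1+3·0+4·0+4·2 = 14
Q: 2·8 = 16 | 3·0+3·0+3·0+4·1+4·3 = 16
gcd(2,3,3,3,4,4) = 1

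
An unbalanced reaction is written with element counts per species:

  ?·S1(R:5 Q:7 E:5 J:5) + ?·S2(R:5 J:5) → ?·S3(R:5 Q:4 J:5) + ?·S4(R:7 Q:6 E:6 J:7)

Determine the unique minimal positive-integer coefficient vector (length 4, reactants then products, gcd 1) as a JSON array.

R: 6·5+4·5 = 50 | 3·5+5·7 = 50
Q: 6·7+4·0 = 42 | 3·4+5·6 = 42
E: 6·5+4·0 = 30 | 3·0+5·6 = 30
J: 6·5+4·5 = 50 | 3·5+5·7 = 50
gcd(6,4,3,5) = 1

Coefficients: [6, 4, 3, 5]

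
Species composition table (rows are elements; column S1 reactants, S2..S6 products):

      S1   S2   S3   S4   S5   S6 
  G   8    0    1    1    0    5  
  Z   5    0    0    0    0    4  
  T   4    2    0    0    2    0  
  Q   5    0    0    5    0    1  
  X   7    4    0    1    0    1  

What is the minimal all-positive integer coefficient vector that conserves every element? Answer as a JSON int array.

G: 4·8 = 32 | 5·0+4·1+3·1+3·0+5·5 = 32
Z: 4·5 = 20 | 5·0+4·0+3·0+3·0+5·4 = 20
T: 4·4 = 16 | 5·2+4·0+3·0+3·2+5·0 = 16
Q: 4·5 = 20 | 5·0+4·0+3·5+3·0+5·1 = 20
X: 4·7 = 28 | 5·4+4·0+3·1+3·0+5·1 = 28
gcd(4,5,4,3,3,5) = 1

Coefficients: [4, 5, 4, 3, 3, 5]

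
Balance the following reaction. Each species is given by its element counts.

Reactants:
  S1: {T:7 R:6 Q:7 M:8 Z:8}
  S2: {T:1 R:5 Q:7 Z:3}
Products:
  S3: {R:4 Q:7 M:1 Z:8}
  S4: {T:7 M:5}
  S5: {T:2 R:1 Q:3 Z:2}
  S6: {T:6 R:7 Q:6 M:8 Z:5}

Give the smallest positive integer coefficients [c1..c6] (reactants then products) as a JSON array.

T: 6·7+3·1 = 45 | 3·0+1·7+4·2+5·6 = 45
R: 6·6+3·5 = 51 | 3·4+1·0+4·1+5·7 = 51
Q: 6·7+3·7 = 63 | 3·7+1·0+4·3+5·6 = 63
M: 6·8+3·0 = 48 | 3·1+1·5+4·0+5·8 = 48
Z: 6·8+3·3 = 57 | 3·8+1·0+4·2+5·5 = 57
gcd(6,3,3,1,4,5) = 1

Coefficients: [6, 3, 3, 1, 4, 5]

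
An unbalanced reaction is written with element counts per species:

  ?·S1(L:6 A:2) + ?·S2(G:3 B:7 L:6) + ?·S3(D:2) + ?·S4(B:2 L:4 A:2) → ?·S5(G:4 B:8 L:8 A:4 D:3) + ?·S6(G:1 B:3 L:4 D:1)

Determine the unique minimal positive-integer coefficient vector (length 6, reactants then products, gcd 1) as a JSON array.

Coefficients: [1, 3, 4, 1, 1, 5]

G: 1·0+3·3+4·0+1·0 = 9 | 1·4+5·1 = 9
B: 1·0+3·7+4·0+1·2 = 23 | 1·8+5·3 = 23
L: 1·6+3·6+4·0+1·4 = 28 | 1·8+5·4 = 28
A: 1·2+3·0+4·0+1·2 = 4 | 1·4+5·0 = 4
D: 1·0+3·0+4·2+1·0 = 8 | 1·3+5·1 = 8
gcd(1,3,4,1,1,5) = 1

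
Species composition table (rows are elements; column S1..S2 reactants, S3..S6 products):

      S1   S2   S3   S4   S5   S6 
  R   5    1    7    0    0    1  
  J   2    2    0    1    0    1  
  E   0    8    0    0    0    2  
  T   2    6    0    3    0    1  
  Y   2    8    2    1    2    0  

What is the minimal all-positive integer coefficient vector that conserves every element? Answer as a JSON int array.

Coefficients: [2, 1, 1, 2, 4, 4]

R: 2·5+1·1 = 11 | 1·7+2·0+4·0+4·1 = 11
J: 2·2+1·2 = 6 | 1·0+2·1+4·0+4·1 = 6
E: 2·0+1·8 = 8 | 1·0+2·0+4·0+4·2 = 8
T: 2·2+1·6 = 10 | 1·0+2·3+4·0+4·1 = 10
Y: 2·2+1·8 = 12 | 1·2+2·1+4·2+4·0 = 12
gcd(2,1,1,2,4,4) = 1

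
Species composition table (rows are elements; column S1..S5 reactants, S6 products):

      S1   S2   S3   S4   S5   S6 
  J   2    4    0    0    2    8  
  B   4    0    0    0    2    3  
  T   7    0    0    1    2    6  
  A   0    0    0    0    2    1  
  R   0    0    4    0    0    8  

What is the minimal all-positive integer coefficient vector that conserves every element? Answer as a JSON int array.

J: 1·2+3·4+4·0+3·0+1·2 = 16 | 2·8 = 16
B: 1·4+3·0+4·0+3·0+1·2 = 6 | 2·3 = 6
T: 1·7+3·0+4·0+3·1+1·2 = 12 | 2·6 = 12
A: 1·0+3·0+4·0+3·0+1·2 = 2 | 2·1 = 2
R: 1·0+3·0+4·4+3·0+1·0 = 16 | 2·8 = 16
gcd(1,3,4,3,1,2) = 1

Coefficients: [1, 3, 4, 3, 1, 2]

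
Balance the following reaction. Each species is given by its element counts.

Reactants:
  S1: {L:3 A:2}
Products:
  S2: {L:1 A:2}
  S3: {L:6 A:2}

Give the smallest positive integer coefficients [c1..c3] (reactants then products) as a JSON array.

L: 5·3 = 15 | 3·1+2·6 = 15
A: 5·2 = 10 | 3·2+2·2 = 10
gcd(5,3,2) = 1

Coefficients: [5, 3, 2]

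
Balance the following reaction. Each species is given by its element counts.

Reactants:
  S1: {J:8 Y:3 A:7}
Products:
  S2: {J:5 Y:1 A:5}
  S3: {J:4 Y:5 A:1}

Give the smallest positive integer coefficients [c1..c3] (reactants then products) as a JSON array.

Coefficients: [3, 4, 1]

J: 3·8 = 24 | 4·5+1·4 = 24
Y: 3·3 = 9 | 4·1+1·5 = 9
A: 3·7 = 21 | 4·5+1·1 = 21
gcd(3,4,1) = 1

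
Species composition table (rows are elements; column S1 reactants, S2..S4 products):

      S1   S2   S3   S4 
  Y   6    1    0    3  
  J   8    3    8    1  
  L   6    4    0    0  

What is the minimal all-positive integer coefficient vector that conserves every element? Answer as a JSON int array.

Y: 4·6 = 24 | 6·1+1·0+6·3 = 24
J: 4·8 = 32 | 6·3+1·8+6·1 = 32
L: 4·6 = 24 | 6·4+1·0+6·0 = 24
gcd(4,6,1,6) = 1

Coefficients: [4, 6, 1, 6]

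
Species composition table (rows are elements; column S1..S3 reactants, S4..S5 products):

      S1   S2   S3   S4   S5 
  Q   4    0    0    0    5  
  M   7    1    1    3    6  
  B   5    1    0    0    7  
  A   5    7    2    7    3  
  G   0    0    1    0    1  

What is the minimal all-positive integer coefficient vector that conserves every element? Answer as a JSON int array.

Q: 5·4+3·0+4·0 = 20 | 6·0+4·5 = 20
M: 5·7+3·1+4·1 = 42 | 6·3+4·6 = 42
B: 5·5+3·1+4·0 = 28 | 6·0+4·7 = 28
A: 5·5+3·7+4·2 = 54 | 6·7+4·3 = 54
G: 5·0+3·0+4·1 = 4 | 6·0+4·1 = 4
gcd(5,3,4,6,4) = 1

Coefficients: [5, 3, 4, 6, 4]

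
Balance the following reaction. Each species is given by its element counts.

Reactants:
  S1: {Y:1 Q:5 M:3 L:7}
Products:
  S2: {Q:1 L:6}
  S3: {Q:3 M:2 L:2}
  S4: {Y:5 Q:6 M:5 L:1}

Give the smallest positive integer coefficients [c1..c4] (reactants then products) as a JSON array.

Coefficients: [5, 4, 5, 1]

Y: 5·1 = 5 | 4·0+5·0+1·5 = 5
Q: 5·5 = 25 | 4·1+5·3+1·6 = 25
M: 5·3 = 15 | 4·0+5·2+1·5 = 15
L: 5·7 = 35 | 4·6+5·2+1·1 = 35
gcd(5,4,5,1) = 1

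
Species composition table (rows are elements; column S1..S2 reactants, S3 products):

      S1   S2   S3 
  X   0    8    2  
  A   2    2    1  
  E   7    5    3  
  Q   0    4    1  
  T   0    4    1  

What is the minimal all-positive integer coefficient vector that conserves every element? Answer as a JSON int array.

Coefficients: [1, 1, 4]

X: 1·0+1·8 = 8 | 4·2 = 8
A: 1·2+1·2 = 4 | 4·1 = 4
E: 1·7+1·5 = 12 | 4·3 = 12
Q: 1·0+1·4 = 4 | 4·1 = 4
T: 1·0+1·4 = 4 | 4·1 = 4
gcd(1,1,4) = 1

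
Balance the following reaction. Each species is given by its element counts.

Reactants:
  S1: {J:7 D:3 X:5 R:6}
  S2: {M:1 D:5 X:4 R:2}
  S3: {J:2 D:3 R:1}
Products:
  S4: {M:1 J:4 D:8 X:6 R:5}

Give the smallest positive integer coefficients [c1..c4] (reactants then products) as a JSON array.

Coefficients: [2, 5, 3, 5]

M: 2·0+5·1+3·0 = 5 | 5·1 = 5
J: 2·7+5·0+3·2 = 20 | 5·4 = 20
D: 2·3+5·5+3·3 = 40 | 5·8 = 40
X: 2·5+5·4+3·0 = 30 | 5·6 = 30
R: 2·6+5·2+3·1 = 25 | 5·5 = 25
gcd(2,5,3,5) = 1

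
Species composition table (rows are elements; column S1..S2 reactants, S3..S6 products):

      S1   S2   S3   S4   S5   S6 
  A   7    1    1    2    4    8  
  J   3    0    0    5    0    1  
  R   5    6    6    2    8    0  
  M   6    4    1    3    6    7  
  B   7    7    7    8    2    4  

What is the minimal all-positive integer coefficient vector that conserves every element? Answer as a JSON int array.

Coefficients: [6, 4, 4, 3, 3, 3]

A: 6·7+4·1 = 46 | 4·1+3·2+3·4+3·8 = 46
J: 6·3+4·0 = 18 | 4·0+3·5+3·0+3·1 = 18
R: 6·5+4·6 = 54 | 4·6+3·2+3·8+3·0 = 54
M: 6·6+4·4 = 52 | 4·1+3·3+3·6+3·7 = 52
B: 6·7+4·7 = 70 | 4·7+3·8+3·2+3·4 = 70
gcd(6,4,4,3,3,3) = 1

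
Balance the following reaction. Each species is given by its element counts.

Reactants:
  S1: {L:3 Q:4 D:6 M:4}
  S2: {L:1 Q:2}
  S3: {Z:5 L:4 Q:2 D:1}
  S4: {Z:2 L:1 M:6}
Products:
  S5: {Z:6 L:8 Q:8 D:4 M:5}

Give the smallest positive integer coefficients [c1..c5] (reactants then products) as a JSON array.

Coefficients: [1, 4, 2, 1, 2]

Z: 1·0+4·0+2·5+1·2 = 12 | 2·6 = 12
L: 1·3+4·1+2·4+1·1 = 16 | 2·8 = 16
Q: 1·4+4·2+2·2+1·0 = 16 | 2·8 = 16
D: 1·6+4·0+2·1+1·0 = 8 | 2·4 = 8
M: 1·4+4·0+2·0+1·6 = 10 | 2·5 = 10
gcd(1,4,2,1,2) = 1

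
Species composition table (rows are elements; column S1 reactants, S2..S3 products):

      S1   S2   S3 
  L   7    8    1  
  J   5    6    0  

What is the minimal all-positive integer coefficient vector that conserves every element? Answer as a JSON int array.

Coefficients: [6, 5, 2]

L: 6·7 = 42 | 5·8+2·1 = 42
J: 6·5 = 30 | 5·6+2·0 = 30
gcd(6,5,2) = 1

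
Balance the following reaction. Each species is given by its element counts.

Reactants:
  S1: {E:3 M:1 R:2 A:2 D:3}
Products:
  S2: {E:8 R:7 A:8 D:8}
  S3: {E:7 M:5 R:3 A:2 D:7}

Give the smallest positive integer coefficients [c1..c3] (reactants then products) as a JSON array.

Coefficients: [5, 1, 1]

E: 5·3 = 15 | 1·8+1·7 = 15
M: 5·1 = 5 | 1·0+1·5 = 5
R: 5·2 = 10 | 1·7+1·3 = 10
A: 5·2 = 10 | 1·8+1·2 = 10
D: 5·3 = 15 | 1·8+1·7 = 15
gcd(5,1,1) = 1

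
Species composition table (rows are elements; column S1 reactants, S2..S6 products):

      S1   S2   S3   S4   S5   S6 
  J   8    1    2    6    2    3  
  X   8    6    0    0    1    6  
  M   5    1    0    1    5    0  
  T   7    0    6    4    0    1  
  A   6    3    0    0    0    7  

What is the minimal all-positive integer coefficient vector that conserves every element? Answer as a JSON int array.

Coefficients: [5, 3, 4, 2, 4, 3]

J: 5·8 = 40 | 3·1+4·2+2·6+4·2+3·3 = 40
X: 5·8 = 40 | 3·6+4·0+2·0+4·1+3·6 = 40
M: 5·5 = 25 | 3·1+4·0+2·1+4·5+3·0 = 25
T: 5·7 = 35 | 3·0+4·6+2·4+4·0+3·1 = 35
A: 5·6 = 30 | 3·3+4·0+2·0+4·0+3·7 = 30
gcd(5,3,4,2,4,3) = 1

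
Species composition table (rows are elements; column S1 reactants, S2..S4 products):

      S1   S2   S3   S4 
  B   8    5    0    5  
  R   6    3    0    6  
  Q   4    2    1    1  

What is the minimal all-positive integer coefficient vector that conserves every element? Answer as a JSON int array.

Coefficients: [5, 6, 6, 2]

B: 5·8 = 40 | 6·5+6·0+2·5 = 40
R: 5·6 = 30 | 6·3+6·0+2·6 = 30
Q: 5·4 = 20 | 6·2+6·1+2·1 = 20
gcd(5,6,6,2) = 1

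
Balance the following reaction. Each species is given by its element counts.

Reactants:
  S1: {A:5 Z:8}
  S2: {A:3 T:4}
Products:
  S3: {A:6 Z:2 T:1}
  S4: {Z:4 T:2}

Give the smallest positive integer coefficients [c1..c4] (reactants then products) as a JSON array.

Coefficients: [3, 3, 4, 4]

A: 3·5+3·3 = 24 | 4·6+4·0 = 24
Z: 3·8+3·0 = 24 | 4·2+4·4 = 24
T: 3·0+3·4 = 12 | 4·1+4·2 = 12
gcd(3,3,4,4) = 1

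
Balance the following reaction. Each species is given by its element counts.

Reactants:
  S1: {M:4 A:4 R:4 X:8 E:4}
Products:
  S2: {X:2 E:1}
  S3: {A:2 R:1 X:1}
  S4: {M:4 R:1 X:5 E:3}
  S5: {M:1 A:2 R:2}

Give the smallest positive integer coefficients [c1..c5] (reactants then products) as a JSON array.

Coefficients: [3, 6, 2, 2, 4]

M: 3·4 = 12 | 6·0+2·0+2·4+4·1 = 12
A: 3·4 = 12 | 6·0+2·2+2·0+4·2 = 12
R: 3·4 = 12 | 6·0+2·1+2·1+4·2 = 12
X: 3·8 = 24 | 6·2+2·1+2·5+4·0 = 24
E: 3·4 = 12 | 6·1+2·0+2·3+4·0 = 12
gcd(3,6,2,2,4) = 1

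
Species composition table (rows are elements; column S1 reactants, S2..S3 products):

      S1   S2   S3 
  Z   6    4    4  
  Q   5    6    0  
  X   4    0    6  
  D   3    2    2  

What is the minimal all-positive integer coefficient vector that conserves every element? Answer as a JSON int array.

Z: 6·6 = 36 | 5·4+4·4 = 36
Q: 6·5 = 30 | 5·6+4·0 = 30
X: 6·4 = 24 | 5·0+4·6 = 24
D: 6·3 = 18 | 5·2+4·2 = 18
gcd(6,5,4) = 1

Coefficients: [6, 5, 4]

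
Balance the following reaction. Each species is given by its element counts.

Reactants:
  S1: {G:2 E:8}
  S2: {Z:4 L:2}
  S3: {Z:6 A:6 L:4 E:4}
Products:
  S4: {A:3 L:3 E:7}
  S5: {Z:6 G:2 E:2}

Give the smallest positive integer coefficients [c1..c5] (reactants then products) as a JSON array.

Z: 5·0+3·4+3·6 = 30 | 6·0+5·6 = 30
G: 5·2+3·0+3·0 = 10 | 6·0+5·2 = 10
A: 5·0+3·0+3·6 = 18 | 6·3+5·0 = 18
L: 5·0+3·2+3·4 = 18 | 6·3+5·0 = 18
E: 5·8+3·0+3·4 = 52 | 6·7+5·2 = 52
gcd(5,3,3,6,5) = 1

Coefficients: [5, 3, 3, 6, 5]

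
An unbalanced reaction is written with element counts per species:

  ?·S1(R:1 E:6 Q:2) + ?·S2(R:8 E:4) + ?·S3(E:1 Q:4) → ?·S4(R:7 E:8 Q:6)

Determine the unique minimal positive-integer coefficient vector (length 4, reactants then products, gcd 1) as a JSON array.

R: 3·1+4·8+6·0 = 35 | 5·7 = 35
E: 3·6+4·4+6·1 = 40 | 5·8 = 40
Q: 3·2+4·0+6·4 = 30 | 5·6 = 30
gcd(3,4,6,5) = 1

Coefficients: [3, 4, 6, 5]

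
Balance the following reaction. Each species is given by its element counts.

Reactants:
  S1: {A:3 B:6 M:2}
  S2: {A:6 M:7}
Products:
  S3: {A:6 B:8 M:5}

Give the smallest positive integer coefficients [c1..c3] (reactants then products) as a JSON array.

A: 4·3+1·6 = 18 | 3·6 = 18
B: 4·6+1·0 = 24 | 3·8 = 24
M: 4·2+1·7 = 15 | 3·5 = 15
gcd(4,1,3) = 1

Coefficients: [4, 1, 3]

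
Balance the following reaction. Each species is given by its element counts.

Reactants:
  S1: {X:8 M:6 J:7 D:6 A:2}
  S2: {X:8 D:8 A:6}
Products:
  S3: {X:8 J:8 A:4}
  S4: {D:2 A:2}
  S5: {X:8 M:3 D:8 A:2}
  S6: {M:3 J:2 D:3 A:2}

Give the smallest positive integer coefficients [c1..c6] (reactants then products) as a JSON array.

X: 4·8+5·8 = 72 | 3·8+5·0+6·8+2·0 = 72
M: 4·6+5·0 = 24 | 3·0+5·0+6·3+2·3 = 24
J: 4·7+5·0 = 28 | 3·8+5·0+6·0+2·2 = 28
D: 4·6+5·8 = 64 | 3·0+5·2+6·8+2·3 = 64
A: 4·2+5·6 = 38 | 3·4+5·2+6·2+2·2 = 38
gcd(4,5,3,5,6,2) = 1

Coefficients: [4, 5, 3, 5, 6, 2]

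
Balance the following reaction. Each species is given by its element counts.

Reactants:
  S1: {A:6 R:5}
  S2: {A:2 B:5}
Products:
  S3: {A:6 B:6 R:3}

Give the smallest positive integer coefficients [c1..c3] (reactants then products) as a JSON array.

Coefficients: [3, 6, 5]

A: 3·6+6·2 = 30 | 5·6 = 30
B: 3·0+6·5 = 30 | 5·6 = 30
R: 3·5+6·0 = 15 | 5·3 = 15
gcd(3,6,5) = 1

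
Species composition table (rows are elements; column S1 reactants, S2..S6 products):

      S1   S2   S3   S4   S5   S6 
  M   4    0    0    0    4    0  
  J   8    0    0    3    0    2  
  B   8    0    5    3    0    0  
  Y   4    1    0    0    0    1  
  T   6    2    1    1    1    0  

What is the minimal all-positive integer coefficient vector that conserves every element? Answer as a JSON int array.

Coefficients: [2, 3, 2, 2, 2, 5]

M: 2·4 = 8 | 3·0+2·0+2·0+2·4+5·0 = 8
J: 2·8 = 16 | 3·0+2·0+2·3+2·0+5·2 = 16
B: 2·8 = 16 | 3·0+2·5+2·3+2·0+5·0 = 16
Y: 2·4 = 8 | 3·1+2·0+2·0+2·0+5·1 = 8
T: 2·6 = 12 | 3·2+2·1+2·1+2·1+5·0 = 12
gcd(2,3,2,2,2,5) = 1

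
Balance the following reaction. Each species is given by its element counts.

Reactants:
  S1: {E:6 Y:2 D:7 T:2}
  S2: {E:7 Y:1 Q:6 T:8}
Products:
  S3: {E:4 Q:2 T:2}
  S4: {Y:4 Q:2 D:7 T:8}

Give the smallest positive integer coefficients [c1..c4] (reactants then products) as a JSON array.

Coefficients: [1, 2, 5, 1]

E: 1·6+2·7 = 20 | 5·4+1·0 = 20
Y: 1·2+2·1 = 4 | 5·0+1·4 = 4
Q: 1·0+2·6 = 12 | 5·2+1·2 = 12
D: 1·7+2·0 = 7 | 5·0+1·7 = 7
T: 1·2+2·8 = 18 | 5·2+1·8 = 18
gcd(1,2,5,1) = 1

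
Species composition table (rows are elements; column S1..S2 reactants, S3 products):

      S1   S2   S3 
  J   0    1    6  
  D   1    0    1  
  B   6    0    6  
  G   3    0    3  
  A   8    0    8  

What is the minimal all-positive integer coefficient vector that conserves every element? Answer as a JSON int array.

J: 1·0+6·1 = 6 | 1·6 = 6
D: 1·1+6·0 = 1 | 1·1 = 1
B: 1·6+6·0 = 6 | 1·6 = 6
G: 1·3+6·0 = 3 | 1·3 = 3
A: 1·8+6·0 = 8 | 1·8 = 8
gcd(1,6,1) = 1

Coefficients: [1, 6, 1]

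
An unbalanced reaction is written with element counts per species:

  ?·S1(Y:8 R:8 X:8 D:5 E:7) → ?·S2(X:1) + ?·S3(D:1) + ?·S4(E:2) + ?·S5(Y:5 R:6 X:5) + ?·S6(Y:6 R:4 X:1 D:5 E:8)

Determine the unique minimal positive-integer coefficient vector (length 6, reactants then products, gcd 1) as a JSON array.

Y: 2·8 = 16 | 5·0+5·0+3·0+2·5+1·6 = 16
R: 2·8 = 16 | 5·0+5·0+3·0+2·6+1·4 = 16
X: 2·8 = 16 | 5·1+5·0+3·0+2·5+1·1 = 16
D: 2·5 = 10 | 5·0+5·1+3·0+2·0+1·5 = 10
E: 2·7 = 14 | 5·0+5·0+3·2+2·0+1·8 = 14
gcd(2,5,5,3,2,1) = 1

Coefficients: [2, 5, 5, 3, 2, 1]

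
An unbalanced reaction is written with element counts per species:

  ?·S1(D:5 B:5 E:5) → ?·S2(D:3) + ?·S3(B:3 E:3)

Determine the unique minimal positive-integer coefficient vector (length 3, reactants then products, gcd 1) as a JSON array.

Coefficients: [3, 5, 5]

D: 3·5 = 15 | 5·3+5·0 = 15
B: 3·5 = 15 | 5·0+5·3 = 15
E: 3·5 = 15 | 5·0+5·3 = 15
gcd(3,5,5) = 1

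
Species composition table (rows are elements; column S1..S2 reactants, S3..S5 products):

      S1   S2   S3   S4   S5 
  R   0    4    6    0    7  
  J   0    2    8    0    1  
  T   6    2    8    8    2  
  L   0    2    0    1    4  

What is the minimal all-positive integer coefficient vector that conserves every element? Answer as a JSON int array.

Coefficients: [3, 5, 1, 2, 2]

R: 3·0+5·4 = 20 | 1·6+2·0+2·7 = 20
J: 3·0+5·2 = 10 | 1·8+2·0+2·1 = 10
T: 3·6+5·2 = 28 | 1·8+2·8+2·2 = 28
L: 3·0+5·2 = 10 | 1·0+2·1+2·4 = 10
gcd(3,5,1,2,2) = 1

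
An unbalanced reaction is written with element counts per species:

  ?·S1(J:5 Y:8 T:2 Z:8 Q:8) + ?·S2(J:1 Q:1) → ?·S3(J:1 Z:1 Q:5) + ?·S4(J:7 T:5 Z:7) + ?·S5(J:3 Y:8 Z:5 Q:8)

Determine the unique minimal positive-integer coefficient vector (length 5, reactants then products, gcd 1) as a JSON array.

Coefficients: [5, 5, 1, 2, 5]

J: 5·5+5·1 = 30 | 1·1+2·7+5·3 = 30
Y: 5·8+5·0 = 40 | 1·0+2·0+5·8 = 40
T: 5·2+5·0 = 10 | 1·0+2·5+5·0 = 10
Z: 5·8+5·0 = 40 | 1·1+2·7+5·5 = 40
Q: 5·8+5·1 = 45 | 1·5+2·0+5·8 = 45
gcd(5,5,1,2,5) = 1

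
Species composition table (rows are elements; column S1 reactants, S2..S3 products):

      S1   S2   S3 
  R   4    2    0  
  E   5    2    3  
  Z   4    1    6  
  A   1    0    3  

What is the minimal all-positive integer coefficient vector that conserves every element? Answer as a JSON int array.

R: 3·4 = 12 | 6·2+1·0 = 12
E: 3·5 = 15 | 6·2+1·3 = 15
Z: 3·4 = 12 | 6·1+1·6 = 12
A: 3·1 = 3 | 6·0+1·3 = 3
gcd(3,6,1) = 1

Coefficients: [3, 6, 1]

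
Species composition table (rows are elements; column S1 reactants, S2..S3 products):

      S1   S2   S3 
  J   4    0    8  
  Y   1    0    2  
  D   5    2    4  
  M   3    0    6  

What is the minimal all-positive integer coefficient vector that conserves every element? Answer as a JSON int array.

J: 2·4 = 8 | 3·0+1·8 = 8
Y: 2·1 = 2 | 3·0+1·2 = 2
D: 2·5 = 10 | 3·2+1·4 = 10
M: 2·3 = 6 | 3·0+1·6 = 6
gcd(2,3,1) = 1

Coefficients: [2, 3, 1]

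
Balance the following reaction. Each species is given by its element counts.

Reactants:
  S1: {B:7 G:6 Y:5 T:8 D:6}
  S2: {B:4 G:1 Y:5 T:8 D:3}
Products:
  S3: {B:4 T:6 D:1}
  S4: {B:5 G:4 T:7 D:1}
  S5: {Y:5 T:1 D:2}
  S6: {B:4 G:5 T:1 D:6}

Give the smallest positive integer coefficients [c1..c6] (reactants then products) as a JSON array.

B: 2·7+1·4 = 18 | 1·4+2·5+3·0+1·4 = 18
G: 2·6+1·1 = 13 | 1·0+2·4+3·0+1·5 = 13
Y: 2·5+1·5 = 15 | 1·0+2·0+3·5+1·0 = 15
T: 2·8+1·8 = 24 | 1·6+2·7+3·1+1·1 = 24
D: 2·6+1·3 = 15 | 1·1+2·1+3·2+1·6 = 15
gcd(2,1,1,2,3,1) = 1

Coefficients: [2, 1, 1, 2, 3, 1]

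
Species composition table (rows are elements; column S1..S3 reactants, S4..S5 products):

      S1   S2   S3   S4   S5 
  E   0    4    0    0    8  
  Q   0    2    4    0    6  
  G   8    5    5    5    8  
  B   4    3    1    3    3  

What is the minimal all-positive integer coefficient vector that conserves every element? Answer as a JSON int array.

E: 2·0+4·4+1·0 = 16 | 5·0+2·8 = 16
Q: 2·0+4·2+1·4 = 12 | 5·0+2·6 = 12
G: 2·8+4·5+1·5 = 41 | 5·5+2·8 = 41
B: 2·4+4·3+1·1 = 21 | 5·3+2·3 = 21
gcd(2,4,1,5,2) = 1

Coefficients: [2, 4, 1, 5, 2]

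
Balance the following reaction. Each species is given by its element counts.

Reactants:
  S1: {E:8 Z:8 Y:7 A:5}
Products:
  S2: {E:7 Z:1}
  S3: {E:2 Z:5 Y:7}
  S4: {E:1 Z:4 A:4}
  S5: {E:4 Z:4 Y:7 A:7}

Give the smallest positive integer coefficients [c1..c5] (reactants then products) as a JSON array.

E: 3·8 = 24 | 2·7+2·2+2·1+1·4 = 24
Z: 3·8 = 24 | 2·1+2·5+2·4+1·4 = 24
Y: 3·7 = 21 | 2·0+2·7+2·0+1·7 = 21
A: 3·5 = 15 | 2·0+2·0+2·4+1·7 = 15
gcd(3,2,2,2,1) = 1

Coefficients: [3, 2, 2, 2, 1]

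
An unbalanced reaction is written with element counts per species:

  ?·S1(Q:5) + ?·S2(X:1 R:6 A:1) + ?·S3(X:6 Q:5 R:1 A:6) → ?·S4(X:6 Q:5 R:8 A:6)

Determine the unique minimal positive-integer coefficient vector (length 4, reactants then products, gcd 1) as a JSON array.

Coefficients: [1, 6, 4, 5]

X: 1·0+6·1+4·6 = 30 | 5·6 = 30
Q: 1·5+6·0+4·5 = 25 | 5·5 = 25
R: 1·0+6·6+4·1 = 40 | 5·8 = 40
A: 1·0+6·1+4·6 = 30 | 5·6 = 30
gcd(1,6,4,5) = 1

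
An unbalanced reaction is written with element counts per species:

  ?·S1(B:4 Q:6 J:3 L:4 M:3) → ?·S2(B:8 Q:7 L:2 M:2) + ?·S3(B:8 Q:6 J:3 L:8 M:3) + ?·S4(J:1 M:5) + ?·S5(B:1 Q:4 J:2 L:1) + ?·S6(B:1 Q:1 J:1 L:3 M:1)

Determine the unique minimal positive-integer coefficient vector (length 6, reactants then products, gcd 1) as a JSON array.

Coefficients: [6, 1, 1, 2, 5, 3]

B: 6·4 = 24 | 1·8+1·8+2·0+5·1+3·1 = 24
Q: 6·6 = 36 | 1·7+1·6+2·0+5·4+3·1 = 36
J: 6·3 = 18 | 1·0+1·3+2·1+5·2+3·1 = 18
L: 6·4 = 24 | 1·2+1·8+2·0+5·1+3·3 = 24
M: 6·3 = 18 | 1·2+1·3+2·5+5·0+3·1 = 18
gcd(6,1,1,2,5,3) = 1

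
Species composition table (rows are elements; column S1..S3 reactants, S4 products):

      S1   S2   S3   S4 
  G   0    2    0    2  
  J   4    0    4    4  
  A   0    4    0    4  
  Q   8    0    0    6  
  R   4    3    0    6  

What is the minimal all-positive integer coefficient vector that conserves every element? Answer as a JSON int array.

G: 3·0+4·2+1·0 = 8 | 4·2 = 8
J: 3·4+4·0+1·4 = 16 | 4·4 = 16
A: 3·0+4·4+1·0 = 16 | 4·4 = 16
Q: 3·8+4·0+1·0 = 24 | 4·6 = 24
R: 3·4+4·3+1·0 = 24 | 4·6 = 24
gcd(3,4,1,4) = 1

Coefficients: [3, 4, 1, 4]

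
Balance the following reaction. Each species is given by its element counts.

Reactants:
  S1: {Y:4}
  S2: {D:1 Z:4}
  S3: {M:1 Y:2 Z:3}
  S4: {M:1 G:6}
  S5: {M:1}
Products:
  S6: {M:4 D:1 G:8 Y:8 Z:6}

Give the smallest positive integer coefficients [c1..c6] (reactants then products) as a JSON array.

M: 5·0+3·0+2·1+4·1+6·1 = 12 | 3·4 = 12
D: 5·0+3·1+2·0+4·0+6·0 = 3 | 3·1 = 3
G: 5·0+3·0+2·0+4·6+6·0 = 24 | 3·8 = 24
Y: 5·4+3·0+2·2+4·0+6·0 = 24 | 3·8 = 24
Z: 5·0+3·4+2·3+4·0+6·0 = 18 | 3·6 = 18
gcd(5,3,2,4,6,3) = 1

Coefficients: [5, 3, 2, 4, 6, 3]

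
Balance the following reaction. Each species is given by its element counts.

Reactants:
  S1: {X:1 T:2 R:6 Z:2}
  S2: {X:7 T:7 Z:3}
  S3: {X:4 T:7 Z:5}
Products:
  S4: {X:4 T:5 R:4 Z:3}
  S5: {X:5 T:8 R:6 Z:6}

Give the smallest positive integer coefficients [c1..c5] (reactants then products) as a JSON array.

Coefficients: [6, 2, 3, 3, 4]

X: 6·1+2·7+3·4 = 32 | 3·4+4·5 = 32
T: 6·2+2·7+3·7 = 47 | 3·5+4·8 = 47
R: 6·6+2·0+3·0 = 36 | 3·4+4·6 = 36
Z: 6·2+2·3+3·5 = 33 | 3·3+4·6 = 33
gcd(6,2,3,3,4) = 1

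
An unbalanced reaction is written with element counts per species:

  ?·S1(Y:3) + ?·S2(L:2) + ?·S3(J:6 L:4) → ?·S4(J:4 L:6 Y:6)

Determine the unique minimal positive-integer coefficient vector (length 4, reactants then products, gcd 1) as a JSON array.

J: 6·0+5·0+2·6 = 12 | 3·4 = 12
L: 6·0+5·2+2·4 = 18 | 3·6 = 18
Y: 6·3+5·0+2·0 = 18 | 3·6 = 18
gcd(6,5,2,3) = 1

Coefficients: [6, 5, 2, 3]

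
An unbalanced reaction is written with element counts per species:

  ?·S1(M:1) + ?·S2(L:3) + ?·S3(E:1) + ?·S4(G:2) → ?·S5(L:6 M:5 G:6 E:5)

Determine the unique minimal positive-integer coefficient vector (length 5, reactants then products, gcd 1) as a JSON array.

L: 5·0+2·3+5·0+3·0 = 6 | 1·6 = 6
M: 5·1+2·0+5·0+3·0 = 5 | 1·5 = 5
G: 5·0+2·0+5·0+3·2 = 6 | 1·6 = 6
E: 5·0+2·0+5·1+3·0 = 5 | 1·5 = 5
gcd(5,2,5,3,1) = 1

Coefficients: [5, 2, 5, 3, 1]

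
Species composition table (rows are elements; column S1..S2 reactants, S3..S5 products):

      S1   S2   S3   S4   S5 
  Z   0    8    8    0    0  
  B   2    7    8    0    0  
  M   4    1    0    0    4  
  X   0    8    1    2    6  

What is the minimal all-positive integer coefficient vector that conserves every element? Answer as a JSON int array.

Z: 2·0+4·8 = 32 | 4·8+5·0+3·0 = 32
B: 2·2+4·7 = 32 | 4·8+5·0+3·0 = 32
M: 2·4+4·1 = 12 | 4·0+5·0+3·4 = 12
X: 2·0+4·8 = 32 | 4·1+5·2+3·6 = 32
gcd(2,4,4,5,3) = 1

Coefficients: [2, 4, 4, 5, 3]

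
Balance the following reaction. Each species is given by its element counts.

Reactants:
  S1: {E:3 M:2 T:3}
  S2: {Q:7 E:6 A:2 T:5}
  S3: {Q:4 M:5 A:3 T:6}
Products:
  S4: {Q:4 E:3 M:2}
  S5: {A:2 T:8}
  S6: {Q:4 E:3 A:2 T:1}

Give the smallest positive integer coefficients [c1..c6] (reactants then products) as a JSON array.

Q: 1·0+4·7+2·4 = 36 | 6·4+4·0+3·4 = 36
E: 1·3+4·6+2·0 = 27 | 6·3+4·0+3·3 = 27
M: 1·2+4·0+2·5 = 12 | 6·2+4·0+3·0 = 12
A: 1·0+4·2+2·3 = 14 | 6·0+4·2+3·2 = 14
T: 1·3+4·5+2·6 = 35 | 6·0+4·8+3·1 = 35
gcd(1,4,2,6,4,3) = 1

Coefficients: [1, 4, 2, 6, 4, 3]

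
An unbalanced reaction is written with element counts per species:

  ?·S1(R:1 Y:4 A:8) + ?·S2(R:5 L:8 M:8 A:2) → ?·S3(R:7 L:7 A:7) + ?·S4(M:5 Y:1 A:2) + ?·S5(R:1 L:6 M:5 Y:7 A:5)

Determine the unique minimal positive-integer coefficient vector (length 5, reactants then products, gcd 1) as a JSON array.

R: 5·1+5·5 = 30 | 4·7+6·0+2·1 = 30
L: 5·0+5·8 = 40 | 4·7+6·0+2·6 = 40
M: 5·0+5·8 = 40 | 4·0+6·5+2·5 = 40
Y: 5·4+5·0 = 20 | 4·0+6·1+2·7 = 20
A: 5·8+5·2 = 50 | 4·7+6·2+2·5 = 50
gcd(5,5,4,6,2) = 1

Coefficients: [5, 5, 4, 6, 2]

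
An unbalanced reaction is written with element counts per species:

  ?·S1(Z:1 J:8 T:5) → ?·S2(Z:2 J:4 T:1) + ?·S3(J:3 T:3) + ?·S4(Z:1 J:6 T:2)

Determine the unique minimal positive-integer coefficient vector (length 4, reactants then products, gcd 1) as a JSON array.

Coefficients: [5, 1, 6, 3]

Z: 5·1 = 5 | 1·2+6·0+3·1 = 5
J: 5·8 = 40 | 1·4+6·3+3·6 = 40
T: 5·5 = 25 | 1·1+6·3+3·2 = 25
gcd(5,1,6,3) = 1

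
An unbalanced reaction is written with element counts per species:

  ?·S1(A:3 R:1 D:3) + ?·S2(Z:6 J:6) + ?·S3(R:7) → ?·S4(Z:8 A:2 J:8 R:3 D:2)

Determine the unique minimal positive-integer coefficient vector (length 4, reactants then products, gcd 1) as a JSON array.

Z: 2·0+4·6+1·0 = 24 | 3·8 = 24
A: 2·3+4·0+1·0 = 6 | 3·2 = 6
J: 2·0+4·6+1·0 = 24 | 3·8 = 24
R: 2·1+4·0+1·7 = 9 | 3·3 = 9
D: 2·3+4·0+1·0 = 6 | 3·2 = 6
gcd(2,4,1,3) = 1

Coefficients: [2, 4, 1, 3]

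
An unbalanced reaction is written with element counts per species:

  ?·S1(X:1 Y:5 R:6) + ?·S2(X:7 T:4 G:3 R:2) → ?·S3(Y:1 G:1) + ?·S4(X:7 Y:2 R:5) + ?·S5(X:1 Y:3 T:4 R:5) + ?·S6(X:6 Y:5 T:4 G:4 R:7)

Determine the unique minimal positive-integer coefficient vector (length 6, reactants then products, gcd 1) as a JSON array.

X: 6·1+5·7 = 41 | 3·0+3·7+2·1+3·6 = 41
Y: 6·5+5·0 = 30 | 3·1+3·2+2·3+3·5 = 30
T: 6·0+5·4 = 20 | 3·0+3·0+2·4+3·4 = 20
G: 6·0+5·3 = 15 | 3·1+3·0+2·0+3·4 = 15
R: 6·6+5·2 = 46 | 3·0+3·5+2·5+3·7 = 46
gcd(6,5,3,3,2,3) = 1

Coefficients: [6, 5, 3, 3, 2, 3]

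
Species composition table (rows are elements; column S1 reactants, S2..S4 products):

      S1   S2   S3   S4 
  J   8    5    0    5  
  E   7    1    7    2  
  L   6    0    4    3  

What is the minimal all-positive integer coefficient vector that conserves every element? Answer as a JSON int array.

Coefficients: [5, 2, 3, 6]

J: 5·8 = 40 | 2·5+3·0+6·5 = 40
E: 5·7 = 35 | 2·1+3·7+6·2 = 35
L: 5·6 = 30 | 2·0+3·4+6·3 = 30
gcd(5,2,3,6) = 1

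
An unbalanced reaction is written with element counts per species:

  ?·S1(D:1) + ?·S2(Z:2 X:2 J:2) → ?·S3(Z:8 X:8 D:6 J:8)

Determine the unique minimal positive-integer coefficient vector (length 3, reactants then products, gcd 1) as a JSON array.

Coefficients: [6, 4, 1]

Z: 6·0+4·2 = 8 | 1·8 = 8
X: 6·0+4·2 = 8 | 1·8 = 8
D: 6·1+4·0 = 6 | 1·6 = 6
J: 6·0+4·2 = 8 | 1·8 = 8
gcd(6,4,1) = 1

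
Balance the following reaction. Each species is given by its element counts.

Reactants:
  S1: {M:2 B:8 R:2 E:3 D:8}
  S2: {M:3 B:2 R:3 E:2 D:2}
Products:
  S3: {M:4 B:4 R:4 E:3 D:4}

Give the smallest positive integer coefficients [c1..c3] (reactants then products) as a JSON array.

Coefficients: [1, 6, 5]

M: 1·2+6·3 = 20 | 5·4 = 20
B: 1·8+6·2 = 20 | 5·4 = 20
R: 1·2+6·3 = 20 | 5·4 = 20
E: 1·3+6·2 = 15 | 5·3 = 15
D: 1·8+6·2 = 20 | 5·4 = 20
gcd(1,6,5) = 1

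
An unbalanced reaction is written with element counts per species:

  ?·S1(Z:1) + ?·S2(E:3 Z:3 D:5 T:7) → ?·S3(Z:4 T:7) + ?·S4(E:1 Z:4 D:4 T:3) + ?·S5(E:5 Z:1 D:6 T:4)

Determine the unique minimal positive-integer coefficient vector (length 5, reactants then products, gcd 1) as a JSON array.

E: 3·0+2·3 = 6 | 1·0+1·1+1·5 = 6
Z: 3·1+2·3 = 9 | 1·4+1·4+1·1 = 9
D: 3·0+2·5 = 10 | 1·0+1·4+1·6 = 10
T: 3·0+2·7 = 14 | 1·7+1·3+1·4 = 14
gcd(3,2,1,1,1) = 1

Coefficients: [3, 2, 1, 1, 1]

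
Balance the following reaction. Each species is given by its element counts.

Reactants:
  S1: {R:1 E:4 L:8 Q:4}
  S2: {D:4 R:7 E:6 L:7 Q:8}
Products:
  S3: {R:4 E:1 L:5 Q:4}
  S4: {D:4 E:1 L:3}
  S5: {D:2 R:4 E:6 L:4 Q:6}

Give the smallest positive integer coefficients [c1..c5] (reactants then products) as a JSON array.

D: 2·0+6·4 = 24 | 5·0+3·4+6·2 = 24
R: 2·1+6·7 = 44 | 5·4+3·0+6·4 = 44
E: 2·4+6·6 = 44 | 5·1+3·1+6·6 = 44
L: 2·8+6·7 = 58 | 5·5+3·3+6·4 = 58
Q: 2·4+6·8 = 56 | 5·4+3·0+6·6 = 56
gcd(2,6,5,3,6) = 1

Coefficients: [2, 6, 5, 3, 6]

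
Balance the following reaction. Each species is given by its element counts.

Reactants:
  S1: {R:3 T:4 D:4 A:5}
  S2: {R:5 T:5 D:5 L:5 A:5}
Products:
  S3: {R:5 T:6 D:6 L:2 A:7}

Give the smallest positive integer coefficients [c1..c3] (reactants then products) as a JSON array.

R: 5·3+2·5 = 25 | 5·5 = 25
T: 5·4+2·5 = 30 | 5·6 = 30
D: 5·4+2·5 = 30 | 5·6 = 30
L: 5·0+2·5 = 10 | 5·2 = 10
A: 5·5+2·5 = 35 | 5·7 = 35
gcd(5,2,5) = 1

Coefficients: [5, 2, 5]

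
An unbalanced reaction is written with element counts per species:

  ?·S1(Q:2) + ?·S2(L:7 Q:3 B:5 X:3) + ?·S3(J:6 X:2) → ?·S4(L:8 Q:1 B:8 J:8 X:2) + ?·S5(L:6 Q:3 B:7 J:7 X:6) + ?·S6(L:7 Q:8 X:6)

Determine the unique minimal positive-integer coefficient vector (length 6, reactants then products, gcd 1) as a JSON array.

Coefficients: [3, 6, 5, 2, 2, 2]

L: 3·0+6·7+5·0 = 42 | 2·8+2·6+2·7 = 42
Q: 3·2+6·3+5·0 = 24 | 2·1+2·3+2·8 = 24
B: 3·0+6·5+5·0 = 30 | 2·8+2·7+2·0 = 30
J: 3·0+6·0+5·6 = 30 | 2·8+2·7+2·0 = 30
X: 3·0+6·3+5·2 = 28 | 2·2+2·6+2·6 = 28
gcd(3,6,5,2,2,2) = 1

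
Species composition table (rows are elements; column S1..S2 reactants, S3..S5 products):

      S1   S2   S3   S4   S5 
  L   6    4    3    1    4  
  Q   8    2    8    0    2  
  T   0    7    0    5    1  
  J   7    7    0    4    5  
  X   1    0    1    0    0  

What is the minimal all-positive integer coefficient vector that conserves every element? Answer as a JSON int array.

Coefficients: [2, 5, 2, 6, 5]

L: 2·6+5·4 = 32 | 2·3+6·1+5·4 = 32
Q: 2·8+5·2 = 26 | 2·8+6·0+5·2 = 26
T: 2·0+5·7 = 35 | 2·0+6·5+5·1 = 35
J: 2·7+5·7 = 49 | 2·0+6·4+5·5 = 49
X: 2·1+5·0 = 2 | 2·1+6·0+5·0 = 2
gcd(2,5,2,6,5) = 1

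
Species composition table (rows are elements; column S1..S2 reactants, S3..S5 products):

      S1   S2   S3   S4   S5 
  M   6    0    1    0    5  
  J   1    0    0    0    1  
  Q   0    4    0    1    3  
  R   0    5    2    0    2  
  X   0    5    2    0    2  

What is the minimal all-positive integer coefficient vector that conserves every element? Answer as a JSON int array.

Coefficients: [5, 4, 5, 1, 5]

M: 5·6+4·0 = 30 | 5·1+1·0+5·5 = 30
J: 5·1+4·0 = 5 | 5·0+1·0+5·1 = 5
Q: 5·0+4·4 = 16 | 5·0+1·1+5·3 = 16
R: 5·0+4·5 = 20 | 5·2+1·0+5·2 = 20
X: 5·0+4·5 = 20 | 5·2+1·0+5·2 = 20
gcd(5,4,5,1,5) = 1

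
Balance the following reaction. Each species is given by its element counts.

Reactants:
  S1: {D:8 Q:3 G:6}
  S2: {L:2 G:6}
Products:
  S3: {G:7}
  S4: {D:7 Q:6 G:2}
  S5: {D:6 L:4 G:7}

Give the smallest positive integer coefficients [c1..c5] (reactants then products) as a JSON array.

D: 4·8+6·0 = 32 | 5·0+2·7+3·6 = 32
Q: 4·3+6·0 = 12 | 5·0+2·6+3·0 = 12
L: 4·0+6·2 = 12 | 5·0+2·0+3·4 = 12
G: 4·6+6·6 = 60 | 5·7+2·2+3·7 = 60
gcd(4,6,5,2,3) = 1

Coefficients: [4, 6, 5, 2, 3]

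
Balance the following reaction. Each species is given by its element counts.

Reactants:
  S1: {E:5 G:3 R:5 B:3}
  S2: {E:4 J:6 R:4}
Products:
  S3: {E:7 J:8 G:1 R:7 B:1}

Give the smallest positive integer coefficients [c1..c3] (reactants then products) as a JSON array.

Coefficients: [1, 4, 3]

E: 1·5+4·4 = 21 | 3·7 = 21
J: 1·0+4·6 = 24 | 3·8 = 24
G: 1·3+4·0 = 3 | 3·1 = 3
R: 1·5+4·4 = 21 | 3·7 = 21
B: 1·3+4·0 = 3 | 3·1 = 3
gcd(1,4,3) = 1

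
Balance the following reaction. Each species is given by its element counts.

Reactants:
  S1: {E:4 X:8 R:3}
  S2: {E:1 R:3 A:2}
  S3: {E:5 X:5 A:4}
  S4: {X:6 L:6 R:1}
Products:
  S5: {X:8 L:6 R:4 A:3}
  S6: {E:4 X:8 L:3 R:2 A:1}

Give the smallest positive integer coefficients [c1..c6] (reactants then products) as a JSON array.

Coefficients: [3, 2, 2, 5, 2, 6]

E: 3·4+2·1+2·5+5·0 = 24 | 2·0+6·4 = 24
X: 3·8+2·0+2·5+5·6 = 64 | 2·8+6·8 = 64
L: 3·0+2·0+2·0+5·6 = 30 | 2·6+6·3 = 30
R: 3·3+2·3+2·0+5·1 = 20 | 2·4+6·2 = 20
A: 3·0+2·2+2·4+5·0 = 12 | 2·3+6·1 = 12
gcd(3,2,2,5,2,6) = 1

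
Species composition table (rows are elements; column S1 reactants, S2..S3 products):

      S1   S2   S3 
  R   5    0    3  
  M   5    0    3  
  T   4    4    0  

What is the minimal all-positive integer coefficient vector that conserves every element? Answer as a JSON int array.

R: 3·5 = 15 | 3·0+5·3 = 15
M: 3·5 = 15 | 3·0+5·3 = 15
T: 3·4 = 12 | 3·4+5·0 = 12
gcd(3,3,5) = 1

Coefficients: [3, 3, 5]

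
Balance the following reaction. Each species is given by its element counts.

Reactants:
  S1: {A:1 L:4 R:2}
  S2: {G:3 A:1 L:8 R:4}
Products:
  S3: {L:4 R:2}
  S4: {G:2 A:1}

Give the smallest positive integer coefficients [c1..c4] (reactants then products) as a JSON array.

Coefficients: [1, 2, 5, 3]

G: 1·0+2·3 = 6 | 5·0+3·2 = 6
A: 1·1+2·1 = 3 | 5·0+3·1 = 3
L: 1·4+2·8 = 20 | 5·4+3·0 = 20
R: 1·2+2·4 = 10 | 5·2+3·0 = 10
gcd(1,2,5,3) = 1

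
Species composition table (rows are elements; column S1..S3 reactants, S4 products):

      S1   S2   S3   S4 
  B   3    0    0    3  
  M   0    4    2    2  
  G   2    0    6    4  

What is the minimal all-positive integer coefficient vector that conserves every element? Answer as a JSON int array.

B: 3·3+1·0+1·0 = 9 | 3·3 = 9
M: 3·0+1·4+1·2 = 6 | 3·2 = 6
G: 3·2+1·0+1·6 = 12 | 3·4 = 12
gcd(3,1,1,3) = 1

Coefficients: [3, 1, 1, 3]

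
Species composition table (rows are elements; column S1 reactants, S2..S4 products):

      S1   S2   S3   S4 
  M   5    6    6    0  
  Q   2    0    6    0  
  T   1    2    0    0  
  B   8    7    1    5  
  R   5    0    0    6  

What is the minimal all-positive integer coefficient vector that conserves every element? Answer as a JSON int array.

M: 6·5 = 30 | 3·6+2·6+5·0 = 30
Q: 6·2 = 12 | 3·0+2·6+5·0 = 12
T: 6·1 = 6 | 3·2+2·0+5·0 = 6
B: 6·8 = 48 | 3·7+2·1+5·5 = 48
R: 6·5 = 30 | 3·0+2·0+5·6 = 30
gcd(6,3,2,5) = 1

Coefficients: [6, 3, 2, 5]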